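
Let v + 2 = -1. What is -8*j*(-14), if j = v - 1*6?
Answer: -1008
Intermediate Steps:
v = -3 (v = -2 - 1 = -3)
j = -9 (j = -3 - 1*6 = -3 - 6 = -9)
-8*j*(-14) = -8*(-9)*(-14) = 72*(-14) = -1008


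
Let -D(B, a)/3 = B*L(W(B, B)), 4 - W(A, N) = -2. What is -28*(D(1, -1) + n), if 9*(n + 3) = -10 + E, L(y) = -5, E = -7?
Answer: -2548/9 ≈ -283.11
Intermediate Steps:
W(A, N) = 6 (W(A, N) = 4 - 1*(-2) = 4 + 2 = 6)
D(B, a) = 15*B (D(B, a) = -3*B*(-5) = -(-15)*B = 15*B)
n = -44/9 (n = -3 + (-10 - 7)/9 = -3 + (⅑)*(-17) = -3 - 17/9 = -44/9 ≈ -4.8889)
-28*(D(1, -1) + n) = -28*(15*1 - 44/9) = -28*(15 - 44/9) = -28*91/9 = -2548/9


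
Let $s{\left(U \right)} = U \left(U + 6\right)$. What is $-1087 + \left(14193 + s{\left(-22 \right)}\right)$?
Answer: $13458$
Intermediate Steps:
$s{\left(U \right)} = U \left(6 + U\right)$
$-1087 + \left(14193 + s{\left(-22 \right)}\right) = -1087 + \left(14193 - 22 \left(6 - 22\right)\right) = -1087 + \left(14193 - -352\right) = -1087 + \left(14193 + 352\right) = -1087 + 14545 = 13458$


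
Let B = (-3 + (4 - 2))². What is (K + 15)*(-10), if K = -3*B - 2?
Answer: -100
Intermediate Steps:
B = 1 (B = (-3 + 2)² = (-1)² = 1)
K = -5 (K = -3*1 - 2 = -3 - 2 = -5)
(K + 15)*(-10) = (-5 + 15)*(-10) = 10*(-10) = -100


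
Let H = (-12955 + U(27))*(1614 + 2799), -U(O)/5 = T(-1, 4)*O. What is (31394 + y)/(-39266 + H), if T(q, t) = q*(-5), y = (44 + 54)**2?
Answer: -20499/30094228 ≈ -0.00068116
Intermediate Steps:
y = 9604 (y = 98**2 = 9604)
T(q, t) = -5*q
U(O) = -25*O (U(O) = -5*(-5*(-1))*O = -25*O)
H = -60149190 (H = (-12955 - 25*27)*(1614 + 2799) = (-12955 - 675)*4413 = -13630*4413 = -60149190)
(31394 + y)/(-39266 + H) = (31394 + 9604)/(-39266 - 60149190) = 40998/(-60188456) = 40998*(-1/60188456) = -20499/30094228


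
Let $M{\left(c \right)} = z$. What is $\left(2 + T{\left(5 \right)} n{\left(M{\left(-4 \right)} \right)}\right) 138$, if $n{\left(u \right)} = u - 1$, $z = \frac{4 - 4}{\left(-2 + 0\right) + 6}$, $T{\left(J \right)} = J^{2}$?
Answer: $-3174$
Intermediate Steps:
$z = 0$ ($z = \frac{0}{-2 + 6} = \frac{0}{4} = 0 \cdot \frac{1}{4} = 0$)
$M{\left(c \right)} = 0$
$n{\left(u \right)} = -1 + u$
$\left(2 + T{\left(5 \right)} n{\left(M{\left(-4 \right)} \right)}\right) 138 = \left(2 + 5^{2} \left(-1 + 0\right)\right) 138 = \left(2 + 25 \left(-1\right)\right) 138 = \left(2 - 25\right) 138 = \left(-23\right) 138 = -3174$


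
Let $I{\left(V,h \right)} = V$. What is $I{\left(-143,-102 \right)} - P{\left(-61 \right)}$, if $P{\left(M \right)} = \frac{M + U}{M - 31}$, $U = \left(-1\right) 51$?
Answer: $- \frac{3317}{23} \approx -144.22$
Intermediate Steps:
$U = -51$
$P{\left(M \right)} = \frac{-51 + M}{-31 + M}$ ($P{\left(M \right)} = \frac{M - 51}{M - 31} = \frac{-51 + M}{M - 31} = \frac{-51 + M}{-31 + M}$)
$I{\left(-143,-102 \right)} - P{\left(-61 \right)} = -143 - \frac{-51 - 61}{-31 - 61} = -143 - \frac{1}{-92} \left(-112\right) = -143 - \left(- \frac{1}{92}\right) \left(-112\right) = -143 - \frac{28}{23} = - \frac{3317}{23}$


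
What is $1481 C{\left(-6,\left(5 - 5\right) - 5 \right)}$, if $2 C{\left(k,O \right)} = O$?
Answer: $- \frac{7405}{2} \approx -3702.5$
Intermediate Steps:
$C{\left(k,O \right)} = \frac{O}{2}$
$1481 C{\left(-6,\left(5 - 5\right) - 5 \right)} = 1481 \frac{\left(5 - 5\right) - 5}{2} = 1481 \frac{0 - 5}{2} = 1481 \cdot \frac{1}{2} \left(-5\right) = 1481 \left(- \frac{5}{2}\right) = - \frac{7405}{2}$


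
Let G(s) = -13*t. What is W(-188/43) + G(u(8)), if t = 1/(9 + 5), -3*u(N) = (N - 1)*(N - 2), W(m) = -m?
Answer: 2073/602 ≈ 3.4435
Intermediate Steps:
u(N) = -(-1 + N)*(-2 + N)/3 (u(N) = -(N - 1)*(N - 2)/3 = -(-1 + N)*(-2 + N)/3)
t = 1/14 ≈ 0.071429
G(s) = -13/14 (G(s) = -13*1/14 = -13/14)
W(-188/43) + G(u(8)) = -(-188)/43 - 13/14 = -1*(-188/43) - 13/14 = 188/43 - 13/14 = 2073/602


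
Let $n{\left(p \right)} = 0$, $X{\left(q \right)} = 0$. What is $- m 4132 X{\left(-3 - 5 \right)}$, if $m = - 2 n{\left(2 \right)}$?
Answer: $0$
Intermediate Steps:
$m = 0$ ($m = \left(-2\right) 0 = 0$)
$- m 4132 X{\left(-3 - 5 \right)} = - 0 \cdot 4132 \cdot 0 = - 0 \cdot 0 = \left(-1\right) 0 = 0$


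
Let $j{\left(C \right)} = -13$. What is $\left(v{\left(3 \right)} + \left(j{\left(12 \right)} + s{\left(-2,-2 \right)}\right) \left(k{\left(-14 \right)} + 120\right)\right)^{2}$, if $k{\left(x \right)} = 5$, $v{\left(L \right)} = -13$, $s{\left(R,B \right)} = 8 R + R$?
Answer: $15116544$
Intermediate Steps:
$s{\left(R,B \right)} = 9 R$
$\left(v{\left(3 \right)} + \left(j{\left(12 \right)} + s{\left(-2,-2 \right)}\right) \left(k{\left(-14 \right)} + 120\right)\right)^{2} = \left(-13 + \left(-13 + 9 \left(-2\right)\right) \left(5 + 120\right)\right)^{2} = \left(-13 + \left(-13 - 18\right) 125\right)^{2} = \left(-13 - 3875\right)^{2} = \left(-3888\right)^{2} = 15116544$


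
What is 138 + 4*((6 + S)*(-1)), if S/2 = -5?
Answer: 154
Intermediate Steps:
S = -10 (S = 2*(-5) = -10)
138 + 4*((6 + S)*(-1)) = 138 + 4*((6 - 10)*(-1)) = 138 + 4*(-4*(-1)) = 138 + 4*4 = 138 + 16 = 154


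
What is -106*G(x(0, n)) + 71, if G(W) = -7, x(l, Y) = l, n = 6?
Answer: 813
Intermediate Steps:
-106*G(x(0, n)) + 71 = -106*(-7) + 71 = 742 + 71 = 813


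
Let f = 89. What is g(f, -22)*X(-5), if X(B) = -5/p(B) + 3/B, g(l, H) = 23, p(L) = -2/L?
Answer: -3013/10 ≈ -301.30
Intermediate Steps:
X(B) = 3/B + 5*B/2 (X(B) = -5*(-B/2) + 3/B = -(-5)*B/2 + 3/B = 5*B/2 + 3/B = 3/B + 5*B/2)
g(f, -22)*X(-5) = 23*(3/(-5) + (5/2)*(-5)) = 23*(3*(-1/5) - 25/2) = 23*(-3/5 - 25/2) = 23*(-131/10) = -3013/10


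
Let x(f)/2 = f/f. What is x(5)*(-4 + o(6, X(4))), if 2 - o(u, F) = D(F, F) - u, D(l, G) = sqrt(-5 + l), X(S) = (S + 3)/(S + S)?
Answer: 8 - I*sqrt(66)/2 ≈ 8.0 - 4.062*I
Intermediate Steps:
X(S) = (3 + S)/(2*S) (X(S) = (3 + S)/((2*S)) = (3 + S)*(1/(2*S)) = (3 + S)/(2*S))
o(u, F) = 2 + u - sqrt(-5 + F) (o(u, F) = 2 - (sqrt(-5 + F) - u) = 2 + (u - sqrt(-5 + F)) = 2 + u - sqrt(-5 + F))
x(f) = 2 (x(f) = 2*(f/f) = 2*1 = 2)
x(5)*(-4 + o(6, X(4))) = 2*(-4 + (2 + 6 - sqrt(-5 + (1/2)*(3 + 4)/4))) = 2*(-4 + (2 + 6 - sqrt(-5 + (1/2)*(1/4)*7))) = 2*(-4 + (2 + 6 - sqrt(-5 + 7/8))) = 2*(-4 + (2 + 6 - sqrt(-33/8))) = 2*(-4 + (2 + 6 - I*sqrt(66)/4)) = 2*(-4 + (8 - I*sqrt(66)/4)) = 2*(4 - I*sqrt(66)/4) = 8 - I*sqrt(66)/2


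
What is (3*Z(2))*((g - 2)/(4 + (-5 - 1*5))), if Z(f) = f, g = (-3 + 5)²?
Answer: -2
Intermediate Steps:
g = 4 (g = 2² = 4)
(3*Z(2))*((g - 2)/(4 + (-5 - 1*5))) = (3*2)*((4 - 2)/(4 + (-5 - 1*5))) = 6*(2/(4 + (-5 - 5))) = 6*(2/(4 - 10)) = 6*(2/(-6)) = 6*(2*(-⅙)) = 6*(-⅓) = -2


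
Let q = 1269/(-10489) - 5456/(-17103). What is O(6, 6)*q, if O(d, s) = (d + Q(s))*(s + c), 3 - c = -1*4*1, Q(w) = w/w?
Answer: 3232709207/179393367 ≈ 18.020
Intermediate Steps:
Q(w) = 1
c = 7 (c = 3 - (-1*4) = 3 - (-4) = 3 - 1*(-4) = 3 + 4 = 7)
q = 35524277/179393367 (q = 1269*(-1/10489) - 5456*(-1/17103) = -1269/10489 + 5456/17103 = 35524277/179393367 ≈ 0.19802)
O(d, s) = (1 + d)*(7 + s) (O(d, s) = (d + 1)*(s + 7) = (1 + d)*(7 + s))
O(6, 6)*q = (7 + 6 + 7*6 + 6*6)*(35524277/179393367) = (7 + 6 + 42 + 36)*(35524277/179393367) = 91*(35524277/179393367) = 3232709207/179393367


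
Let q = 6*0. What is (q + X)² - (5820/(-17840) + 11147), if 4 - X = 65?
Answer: -6623701/892 ≈ -7425.7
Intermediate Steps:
q = 0
X = -61 (X = 4 - 1*65 = 4 - 65 = -61)
(q + X)² - (5820/(-17840) + 11147) = (0 - 61)² - (5820/(-17840) + 11147) = (-61)² - (5820*(-1/17840) + 11147) = 3721 - (-291/892 + 11147) = 3721 - 1*9942833/892 = 3721 - 9942833/892 = -6623701/892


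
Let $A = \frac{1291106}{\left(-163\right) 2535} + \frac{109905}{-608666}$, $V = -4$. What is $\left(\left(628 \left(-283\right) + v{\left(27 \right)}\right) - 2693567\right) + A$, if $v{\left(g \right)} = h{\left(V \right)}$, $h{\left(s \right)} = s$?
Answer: $- \frac{722142533832436471}{251503834530} \approx -2.8713 \cdot 10^{6}$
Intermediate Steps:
$v{\left(g \right)} = -4$
$A = - \frac{831265620121}{251503834530}$ ($A = \frac{1291106}{-413205} + 109905 \left(- \frac{1}{608666}\right) = 1291106 \left(- \frac{1}{413205}\right) - \frac{109905}{608666} = - \frac{1291106}{413205} - \frac{109905}{608666} = - \frac{831265620121}{251503834530} \approx -3.3052$)
$\left(\left(628 \left(-283\right) + v{\left(27 \right)}\right) - 2693567\right) + A = \left(\left(628 \left(-283\right) - 4\right) - 2693567\right) - \frac{831265620121}{251503834530} = \left(\left(-177724 - 4\right) - 2693567\right) - \frac{831265620121}{251503834530} = \left(-177728 - 2693567\right) - \frac{831265620121}{251503834530} = -2871295 - \frac{831265620121}{251503834530} = - \frac{722142533832436471}{251503834530}$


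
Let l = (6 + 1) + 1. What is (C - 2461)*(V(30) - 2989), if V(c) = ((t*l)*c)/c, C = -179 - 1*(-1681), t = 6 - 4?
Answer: 2851107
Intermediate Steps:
l = 8 (l = 7 + 1 = 8)
t = 2
C = 1502 (C = -179 + 1681 = 1502)
V(c) = 16 (V(c) = ((2*8)*c)/c = (16*c)/c = 16)
(C - 2461)*(V(30) - 2989) = (1502 - 2461)*(16 - 2989) = -959*(-2973) = 2851107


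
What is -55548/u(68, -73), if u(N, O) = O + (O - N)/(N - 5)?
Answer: 291627/395 ≈ 738.30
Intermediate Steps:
u(N, O) = O + (O - N)/(-5 + N)
-55548/u(68, -73) = -55548*(-5 + 68)/(-1*68 - 4*(-73) + 68*(-73)) = -55548*63/(-68 + 292 - 4964) = -55548/((1/63)*(-4740)) = -55548/(-1580/21) = -55548*(-21/1580) = 291627/395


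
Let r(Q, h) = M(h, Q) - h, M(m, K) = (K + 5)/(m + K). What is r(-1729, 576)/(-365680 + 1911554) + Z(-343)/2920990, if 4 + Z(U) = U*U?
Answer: 20775471631973/520635131703478 ≈ 0.039904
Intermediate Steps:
M(m, K) = (5 + K)/(K + m)
r(Q, h) = -h + (5 + Q)/(Q + h) (r(Q, h) = (5 + Q)/(Q + h) - h = -h + (5 + Q)/(Q + h))
Z(U) = -4 + U² (Z(U) = -4 + U*U = -4 + U²)
r(-1729, 576)/(-365680 + 1911554) + Z(-343)/2920990 = ((5 - 1729 - 1*576*(-1729 + 576))/(-1729 + 576))/(-365680 + 1911554) + (-4 + (-343)²)/2920990 = ((5 - 1729 - 1*576*(-1153))/(-1153))/1545874 + (-4 + 117649)*(1/2920990) = -(5 - 1729 + 664128)/1153*(1/1545874) + 117645*(1/2920990) = -1/1153*662404*(1/1545874) + 23529/584198 = -662404/1153*1/1545874 + 23529/584198 = -331202/891196361 + 23529/584198 = 20775471631973/520635131703478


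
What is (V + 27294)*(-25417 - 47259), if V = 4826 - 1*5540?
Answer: -1931728080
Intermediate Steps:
V = -714 (V = 4826 - 5540 = -714)
(V + 27294)*(-25417 - 47259) = (-714 + 27294)*(-25417 - 47259) = 26580*(-72676) = -1931728080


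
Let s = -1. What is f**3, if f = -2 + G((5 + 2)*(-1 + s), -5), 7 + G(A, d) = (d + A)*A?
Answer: 16974593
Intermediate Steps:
G(A, d) = -7 + A*(A + d) (G(A, d) = -7 + (d + A)*A = -7 + (A + d)*A = -7 + A*(A + d))
f = 257 (f = -2 + (-7 + ((5 + 2)*(-1 - 1))**2 + ((5 + 2)*(-1 - 1))*(-5)) = -2 + (-7 + (7*(-2))**2 + (7*(-2))*(-5)) = -2 + (-7 + (-14)**2 - 14*(-5)) = -2 + (-7 + 196 + 70) = -2 + 259 = 257)
f**3 = 257**3 = 16974593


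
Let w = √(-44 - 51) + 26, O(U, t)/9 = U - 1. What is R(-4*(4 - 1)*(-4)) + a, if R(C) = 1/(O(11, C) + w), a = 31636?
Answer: 428699552/13551 - I*√95/13551 ≈ 31636.0 - 0.00071927*I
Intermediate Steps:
O(U, t) = -9 + 9*U (O(U, t) = 9*(U - 1) = 9*(-1 + U) = -9 + 9*U)
w = 26 + I*√95 (w = √(-95) + 26 = I*√95 + 26 = 26 + I*√95 ≈ 26.0 + 9.7468*I)
R(C) = 1/(116 + I*√95) (R(C) = 1/((-9 + 9*11) + (26 + I*√95)) = 1/((-9 + 99) + (26 + I*√95)) = 1/(90 + (26 + I*√95)) = 1/(116 + I*√95))
R(-4*(4 - 1)*(-4)) + a = (116/13551 - I*√95/13551) + 31636 = 428699552/13551 - I*√95/13551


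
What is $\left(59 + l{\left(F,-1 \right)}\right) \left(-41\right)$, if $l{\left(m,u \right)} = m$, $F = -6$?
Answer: $-2173$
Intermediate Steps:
$\left(59 + l{\left(F,-1 \right)}\right) \left(-41\right) = \left(59 - 6\right) \left(-41\right) = 53 \left(-41\right) = -2173$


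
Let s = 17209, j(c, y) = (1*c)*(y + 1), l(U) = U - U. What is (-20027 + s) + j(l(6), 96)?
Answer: -2818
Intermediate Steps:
l(U) = 0
j(c, y) = c*(1 + y)
(-20027 + s) + j(l(6), 96) = (-20027 + 17209) + 0*(1 + 96) = -2818 + 0*97 = -2818 + 0 = -2818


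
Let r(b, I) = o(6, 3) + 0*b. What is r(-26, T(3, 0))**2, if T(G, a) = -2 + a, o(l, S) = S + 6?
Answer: 81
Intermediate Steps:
o(l, S) = 6 + S
r(b, I) = 9 (r(b, I) = (6 + 3) + 0*b = 9 + 0 = 9)
r(-26, T(3, 0))**2 = 9**2 = 81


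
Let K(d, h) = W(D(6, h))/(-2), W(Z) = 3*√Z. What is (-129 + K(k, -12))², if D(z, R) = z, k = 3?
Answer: 33309/2 + 387*√6 ≈ 17602.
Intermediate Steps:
K(d, h) = -3*√6/2 (K(d, h) = (3*√6)/(-2) = (3*√6)*(-½) = -3*√6/2)
(-129 + K(k, -12))² = (-129 - 3*√6/2)²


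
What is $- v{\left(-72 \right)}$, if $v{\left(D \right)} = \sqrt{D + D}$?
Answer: $- 12 i \approx - 12.0 i$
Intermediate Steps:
$v{\left(D \right)} = \sqrt{2} \sqrt{D}$ ($v{\left(D \right)} = \sqrt{2 D} = \sqrt{2} \sqrt{D}$)
$- v{\left(-72 \right)} = - \sqrt{2} \sqrt{-72} = - \sqrt{2} \cdot 6 i \sqrt{2} = - 12 i$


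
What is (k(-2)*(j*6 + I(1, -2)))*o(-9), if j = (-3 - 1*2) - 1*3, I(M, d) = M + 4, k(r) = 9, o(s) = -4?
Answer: 1548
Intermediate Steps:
I(M, d) = 4 + M
j = -8 (j = (-3 - 2) - 3 = -5 - 3 = -8)
(k(-2)*(j*6 + I(1, -2)))*o(-9) = (9*(-8*6 + (4 + 1)))*(-4) = (9*(-48 + 5))*(-4) = (9*(-43))*(-4) = -387*(-4) = 1548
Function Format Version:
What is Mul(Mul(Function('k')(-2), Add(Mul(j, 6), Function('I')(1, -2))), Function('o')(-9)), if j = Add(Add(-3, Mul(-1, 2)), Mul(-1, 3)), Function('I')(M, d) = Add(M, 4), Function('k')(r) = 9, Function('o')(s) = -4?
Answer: 1548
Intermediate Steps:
Function('I')(M, d) = Add(4, M)
j = -8 (j = Add(Add(-3, -2), -3) = Add(-5, -3) = -8)
Mul(Mul(Function('k')(-2), Add(Mul(j, 6), Function('I')(1, -2))), Function('o')(-9)) = Mul(Mul(9, Add(Mul(-8, 6), Add(4, 1))), -4) = Mul(Mul(9, Add(-48, 5)), -4) = Mul(Mul(9, -43), -4) = Mul(-387, -4) = 1548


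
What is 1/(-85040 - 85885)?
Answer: -1/170925 ≈ -5.8505e-6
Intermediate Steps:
1/(-85040 - 85885) = 1/(-170925) = -1/170925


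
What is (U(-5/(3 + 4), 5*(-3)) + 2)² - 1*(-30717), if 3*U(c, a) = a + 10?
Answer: 276454/9 ≈ 30717.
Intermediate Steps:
U(c, a) = 10/3 + a/3 (U(c, a) = (a + 10)/3 = (10 + a)/3 = 10/3 + a/3)
(U(-5/(3 + 4), 5*(-3)) + 2)² - 1*(-30717) = ((10/3 + (5*(-3))/3) + 2)² - 1*(-30717) = ((10/3 + (⅓)*(-15)) + 2)² + 30717 = ((10/3 - 5) + 2)² + 30717 = (-5/3 + 2)² + 30717 = (⅓)² + 30717 = ⅑ + 30717 = 276454/9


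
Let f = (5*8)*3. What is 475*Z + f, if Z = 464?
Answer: 220520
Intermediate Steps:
f = 120 (f = 40*3 = 120)
475*Z + f = 475*464 + 120 = 220400 + 120 = 220520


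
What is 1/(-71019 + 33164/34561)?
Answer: -34561/2454454495 ≈ -1.4081e-5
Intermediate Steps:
1/(-71019 + 33164/34561) = 1/(-2454454495/34561) = -34561/2454454495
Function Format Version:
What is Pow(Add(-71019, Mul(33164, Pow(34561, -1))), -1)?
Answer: Rational(-34561, 2454454495) ≈ -1.4081e-5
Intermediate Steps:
Pow(Add(-71019, Mul(33164, Pow(34561, -1))), -1) = Pow(Add(-71019, Mul(33164, Rational(1, 34561))), -1) = Pow(Add(-71019, Rational(33164, 34561)), -1) = Pow(Rational(-2454454495, 34561), -1) = Rational(-34561, 2454454495)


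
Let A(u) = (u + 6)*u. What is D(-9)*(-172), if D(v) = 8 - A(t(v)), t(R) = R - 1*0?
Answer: 3268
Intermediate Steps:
t(R) = R (t(R) = R + 0 = R)
A(u) = u*(6 + u) (A(u) = (6 + u)*u = u*(6 + u))
D(v) = 8 - v*(6 + v)
D(-9)*(-172) = (8 - 1*(-9)*(6 - 9))*(-172) = (8 - 1*(-9)*(-3))*(-172) = (8 - 27)*(-172) = -19*(-172) = 3268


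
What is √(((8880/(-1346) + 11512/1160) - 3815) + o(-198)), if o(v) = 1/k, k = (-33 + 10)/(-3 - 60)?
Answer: I*√19187803350111495/2244455 ≈ 61.717*I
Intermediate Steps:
k = 23/63 (k = -23/(-63) = -23*(-1/63) = 23/63 ≈ 0.36508)
o(v) = 63/23 (o(v) = 1/(23/63) = 63/23)
√(((8880/(-1346) + 11512/1160) - 3815) + o(-198)) = √(((8880/(-1346) + 11512/1160) - 3815) + 63/23) = √(((8880*(-1/1346) + 11512*(1/1160)) - 3815) + 63/23) = √(((-4440/673 + 1439/145) - 3815) + 63/23) = √((324647/97585 - 3815) + 63/23) = √(-371962128/97585 + 63/23) = √(-8548981089/2244455) = I*√19187803350111495/2244455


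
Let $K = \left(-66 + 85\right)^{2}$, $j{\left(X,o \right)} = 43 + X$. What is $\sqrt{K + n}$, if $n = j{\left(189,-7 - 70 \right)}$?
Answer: $\sqrt{593} \approx 24.352$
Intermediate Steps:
$n = 232$ ($n = 43 + 189 = 232$)
$K = 361$ ($K = 19^{2} = 361$)
$\sqrt{K + n} = \sqrt{361 + 232} = \sqrt{593}$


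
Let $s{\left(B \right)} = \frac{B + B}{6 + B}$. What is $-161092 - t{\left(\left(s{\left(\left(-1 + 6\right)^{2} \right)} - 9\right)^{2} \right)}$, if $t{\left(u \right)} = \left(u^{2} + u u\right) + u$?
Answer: $- \frac{154322357695}{923521} \approx -1.671 \cdot 10^{5}$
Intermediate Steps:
$s{\left(B \right)} = \frac{2 B}{6 + B}$
$t{\left(u \right)} = u + 2 u^{2}$ ($t{\left(u \right)} = \left(u^{2} + u^{2}\right) + u = 2 u^{2} + u = u + 2 u^{2}$)
$-161092 - t{\left(\left(s{\left(\left(-1 + 6\right)^{2} \right)} - 9\right)^{2} \right)} = -161092 - \left(\frac{2 \left(-1 + 6\right)^{2}}{6 + \left(-1 + 6\right)^{2}} - 9\right)^{2} \left(1 + 2 \left(\frac{2 \left(-1 + 6\right)^{2}}{6 + \left(-1 + 6\right)^{2}} - 9\right)^{2}\right) = -161092 - \left(\frac{2 \cdot 5^{2}}{6 + 5^{2}} - 9\right)^{2} \left(1 + 2 \left(\frac{2 \cdot 5^{2}}{6 + 5^{2}} - 9\right)^{2}\right) = -161092 - \left(2 \cdot 25 \frac{1}{6 + 25} - 9\right)^{2} \left(1 + 2 \left(2 \cdot 25 \frac{1}{6 + 25} - 9\right)^{2}\right) = -161092 - \left(2 \cdot 25 \cdot \frac{1}{31} - 9\right)^{2} \left(1 + 2 \left(2 \cdot 25 \cdot \frac{1}{31} - 9\right)^{2}\right) = -161092 - \left(\frac{50}{31} - 9\right)^{2} \left(1 + 2 \left(\frac{50}{31} - 9\right)^{2}\right) = -161092 - \left(- \frac{229}{31}\right)^{2} \left(1 + 2 \left(- \frac{229}{31}\right)^{2}\right) = -161092 - \frac{52441 \left(1 + 2 \cdot \frac{52441}{961}\right)}{961} = -161092 - \frac{52441 \left(1 + \frac{104882}{961}\right)}{961} = -161092 - \frac{52441}{961} \cdot \frac{105843}{961} = -161092 - \frac{5550512763}{923521} = - \frac{154322357695}{923521}$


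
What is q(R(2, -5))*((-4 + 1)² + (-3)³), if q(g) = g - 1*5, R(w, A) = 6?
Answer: -18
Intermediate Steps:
q(g) = -5 + g (q(g) = g - 5 = -5 + g)
q(R(2, -5))*((-4 + 1)² + (-3)³) = (-5 + 6)*((-4 + 1)² + (-3)³) = 1*((-3)² - 27) = 1*(9 - 27) = 1*(-18) = -18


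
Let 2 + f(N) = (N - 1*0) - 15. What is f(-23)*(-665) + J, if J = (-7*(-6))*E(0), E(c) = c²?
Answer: 26600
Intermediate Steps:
J = 0 (J = -7*(-6)*0² = 42*0 = 0)
f(N) = -17 + N (f(N) = -2 + ((N - 1*0) - 15) = -2 + ((N + 0) - 15) = -2 + (N - 15) = -2 + (-15 + N) = -17 + N)
f(-23)*(-665) + J = (-17 - 23)*(-665) + 0 = -40*(-665) + 0 = 26600 + 0 = 26600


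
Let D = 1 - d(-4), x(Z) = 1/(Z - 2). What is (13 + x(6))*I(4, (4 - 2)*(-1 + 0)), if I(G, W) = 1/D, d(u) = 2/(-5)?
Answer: 265/28 ≈ 9.4643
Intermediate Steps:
d(u) = -⅖ (d(u) = 2*(-⅕) = -⅖)
x(Z) = 1/(-2 + Z)
D = 7/5 (D = 1 - 1*(-⅖) = 1 + ⅖ = 7/5 ≈ 1.4000)
I(G, W) = 5/7 (I(G, W) = 1/(7/5) = 5/7)
(13 + x(6))*I(4, (4 - 2)*(-1 + 0)) = (13 + 1/(-2 + 6))*(5/7) = (13 + 1/4)*(5/7) = (13 + ¼)*(5/7) = (53/4)*(5/7) = 265/28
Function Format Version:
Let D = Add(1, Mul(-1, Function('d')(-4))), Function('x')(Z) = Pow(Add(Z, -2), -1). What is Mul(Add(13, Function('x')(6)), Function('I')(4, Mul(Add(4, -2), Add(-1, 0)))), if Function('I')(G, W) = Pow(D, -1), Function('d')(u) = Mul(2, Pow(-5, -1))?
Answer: Rational(265, 28) ≈ 9.4643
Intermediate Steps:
Function('d')(u) = Rational(-2, 5) (Function('d')(u) = Mul(2, Rational(-1, 5)) = Rational(-2, 5))
Function('x')(Z) = Pow(Add(-2, Z), -1)
D = Rational(7, 5) (D = Add(1, Mul(-1, Rational(-2, 5))) = Add(1, Rational(2, 5)) = Rational(7, 5) ≈ 1.4000)
Function('I')(G, W) = Rational(5, 7) (Function('I')(G, W) = Pow(Rational(7, 5), -1) = Rational(5, 7))
Mul(Add(13, Function('x')(6)), Function('I')(4, Mul(Add(4, -2), Add(-1, 0)))) = Mul(Add(13, Pow(Add(-2, 6), -1)), Rational(5, 7)) = Mul(Add(13, Pow(4, -1)), Rational(5, 7)) = Mul(Add(13, Rational(1, 4)), Rational(5, 7)) = Mul(Rational(53, 4), Rational(5, 7)) = Rational(265, 28)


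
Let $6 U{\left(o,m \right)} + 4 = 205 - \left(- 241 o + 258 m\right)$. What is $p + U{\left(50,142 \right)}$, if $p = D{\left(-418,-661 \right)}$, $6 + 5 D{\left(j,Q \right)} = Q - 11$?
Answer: $- \frac{125993}{30} \approx -4199.8$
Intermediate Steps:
$U{\left(o,m \right)} = \frac{67}{2} - 43 m + \frac{241 o}{6}$ ($U{\left(o,m \right)} = - \frac{2}{3} + \frac{205 - \left(- 241 o + 258 m\right)}{6} = - \frac{2}{3} + \frac{205 - 258 m + 241 o}{6} = - \frac{2}{3} + \left(\frac{205}{6} - 43 m + \frac{241 o}{6}\right) = \frac{67}{2} - 43 m + \frac{241 o}{6}$)
$D{\left(j,Q \right)} = - \frac{17}{5} + \frac{Q}{5}$ ($D{\left(j,Q \right)} = - \frac{6}{5} + \frac{Q - 11}{5} = - \frac{6}{5} + \frac{-11 + Q}{5} = - \frac{6}{5} + \left(- \frac{11}{5} + \frac{Q}{5}\right) = - \frac{17}{5} + \frac{Q}{5}$)
$p = - \frac{678}{5}$ ($p = - \frac{17}{5} + \frac{1}{5} \left(-661\right) = - \frac{17}{5} - \frac{661}{5} = - \frac{678}{5} \approx -135.6$)
$p + U{\left(50,142 \right)} = - \frac{678}{5} + \left(\frac{67}{2} - 6106 + \frac{241}{6} \cdot 50\right) = - \frac{678}{5} + \left(\frac{67}{2} - 6106 + \frac{6025}{3}\right) = - \frac{678}{5} - \frac{24385}{6} = - \frac{125993}{30}$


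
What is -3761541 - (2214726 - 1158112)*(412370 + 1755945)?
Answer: -2291075746951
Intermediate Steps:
-3761541 - (2214726 - 1158112)*(412370 + 1755945) = -3761541 - 1056614*2168315 = -3761541 - 1*2291071985410 = -3761541 - 2291071985410 = -2291075746951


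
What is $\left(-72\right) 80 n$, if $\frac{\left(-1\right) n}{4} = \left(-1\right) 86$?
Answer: $-1981440$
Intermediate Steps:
$n = 344$ ($n = - 4 \left(\left(-1\right) 86\right) = \left(-4\right) \left(-86\right) = 344$)
$\left(-72\right) 80 n = \left(-72\right) 80 \cdot 344 = \left(-5760\right) 344 = -1981440$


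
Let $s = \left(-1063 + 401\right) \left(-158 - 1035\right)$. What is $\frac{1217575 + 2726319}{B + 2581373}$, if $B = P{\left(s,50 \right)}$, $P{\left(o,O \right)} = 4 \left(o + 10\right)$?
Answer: $\frac{3943894}{5740477} \approx 0.68703$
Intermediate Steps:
$s = 789766$ ($s = \left(-662\right) \left(-1193\right) = 789766$)
$P{\left(o,O \right)} = 40 + 4 o$ ($P{\left(o,O \right)} = 4 \left(10 + o\right) = 40 + 4 o$)
$B = 3159104$ ($B = 40 + 4 \cdot 789766 = 40 + 3159064 = 3159104$)
$\frac{1217575 + 2726319}{B + 2581373} = \frac{1217575 + 2726319}{3159104 + 2581373} = \frac{3943894}{5740477}$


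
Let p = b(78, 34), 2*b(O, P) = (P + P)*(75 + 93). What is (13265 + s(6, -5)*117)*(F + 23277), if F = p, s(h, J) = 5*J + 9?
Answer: 330271677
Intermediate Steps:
s(h, J) = 9 + 5*J
b(O, P) = 168*P (b(O, P) = ((P + P)*(75 + 93))/2 = ((2*P)*168)/2 = (336*P)/2 = 168*P)
p = 5712 (p = 168*34 = 5712)
F = 5712
(13265 + s(6, -5)*117)*(F + 23277) = (13265 + (9 + 5*(-5))*117)*(5712 + 23277) = (13265 + (9 - 25)*117)*28989 = (13265 - 16*117)*28989 = (13265 - 1872)*28989 = 11393*28989 = 330271677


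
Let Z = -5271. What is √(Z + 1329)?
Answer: 3*I*√438 ≈ 62.785*I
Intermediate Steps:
√(Z + 1329) = √(-5271 + 1329) = √(-3942) = 3*I*√438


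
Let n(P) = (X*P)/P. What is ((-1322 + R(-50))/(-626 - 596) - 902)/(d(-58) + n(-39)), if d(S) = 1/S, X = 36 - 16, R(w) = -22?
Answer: -31926100/708149 ≈ -45.084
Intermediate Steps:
X = 20
n(P) = 20 (n(P) = (20*P)/P = 20)
((-1322 + R(-50))/(-626 - 596) - 902)/(d(-58) + n(-39)) = ((-1322 - 22)/(-626 - 596) - 902)/(1/(-58) + 20) = (-1344/(-1222) - 902)/(-1/58 + 20) = (-1344*(-1/1222) - 902)/(1159/58) = (672/611 - 902)*(58/1159) = -550450/611*58/1159 = -31926100/708149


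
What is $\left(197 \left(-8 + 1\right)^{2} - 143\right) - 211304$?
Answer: $-201794$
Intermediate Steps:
$\left(197 \left(-8 + 1\right)^{2} - 143\right) - 211304 = \left(197 \left(-7\right)^{2} - 143\right) - 211304 = \left(197 \cdot 49 - 143\right) - 211304 = \left(9653 - 143\right) - 211304 = 9510 - 211304 = -201794$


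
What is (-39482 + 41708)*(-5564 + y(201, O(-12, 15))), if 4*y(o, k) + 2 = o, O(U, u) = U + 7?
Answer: -24549441/2 ≈ -1.2275e+7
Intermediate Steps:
O(U, u) = 7 + U
y(o, k) = -½ + o/4
(-39482 + 41708)*(-5564 + y(201, O(-12, 15))) = (-39482 + 41708)*(-5564 + (-½ + (¼)*201)) = 2226*(-5564 + (-½ + 201/4)) = 2226*(-5564 + 199/4) = 2226*(-22057/4) = -24549441/2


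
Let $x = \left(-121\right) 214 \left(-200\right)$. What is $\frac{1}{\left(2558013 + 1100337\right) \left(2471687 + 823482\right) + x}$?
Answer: $\frac{1}{12054886689950} \approx 8.2954 \cdot 10^{-14}$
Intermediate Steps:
$x = 5178800$ ($x = \left(-25894\right) \left(-200\right) = 5178800$)
$\frac{1}{\left(2558013 + 1100337\right) \left(2471687 + 823482\right) + x} = \frac{1}{\left(2558013 + 1100337\right) \left(2471687 + 823482\right) + 5178800} = \frac{1}{3658350 \cdot 3295169 + 5178800} = \frac{1}{12054881511150 + 5178800} = \frac{1}{12054886689950}$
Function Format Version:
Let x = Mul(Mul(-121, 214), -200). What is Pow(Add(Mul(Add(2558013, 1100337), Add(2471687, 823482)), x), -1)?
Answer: Rational(1, 12054886689950) ≈ 8.2954e-14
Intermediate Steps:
x = 5178800 (x = Mul(-25894, -200) = 5178800)
Pow(Add(Mul(Add(2558013, 1100337), Add(2471687, 823482)), x), -1) = Pow(Add(Mul(Add(2558013, 1100337), Add(2471687, 823482)), 5178800), -1) = Pow(Add(Mul(3658350, 3295169), 5178800), -1) = Pow(Add(12054881511150, 5178800), -1) = Pow(12054886689950, -1) = Rational(1, 12054886689950)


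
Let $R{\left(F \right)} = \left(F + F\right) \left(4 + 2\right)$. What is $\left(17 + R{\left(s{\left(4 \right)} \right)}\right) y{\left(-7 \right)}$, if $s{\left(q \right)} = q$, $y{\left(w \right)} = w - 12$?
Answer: $-1235$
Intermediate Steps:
$y{\left(w \right)} = -12 + w$ ($y{\left(w \right)} = w - 12 = -12 + w$)
$R{\left(F \right)} = 12 F$ ($R{\left(F \right)} = 2 F 6 = 12 F$)
$\left(17 + R{\left(s{\left(4 \right)} \right)}\right) y{\left(-7 \right)} = \left(17 + 12 \cdot 4\right) \left(-12 - 7\right) = \left(17 + 48\right) \left(-19\right) = 65 \left(-19\right) = -1235$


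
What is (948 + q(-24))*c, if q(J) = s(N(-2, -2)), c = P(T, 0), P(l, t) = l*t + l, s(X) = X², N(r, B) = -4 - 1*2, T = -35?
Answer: -34440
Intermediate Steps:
N(r, B) = -6 (N(r, B) = -4 - 2 = -6)
P(l, t) = l + l*t
c = -35 (c = -35*(1 + 0) = -35*1 = -35)
q(J) = 36 (q(J) = (-6)² = 36)
(948 + q(-24))*c = (948 + 36)*(-35) = 984*(-35) = -34440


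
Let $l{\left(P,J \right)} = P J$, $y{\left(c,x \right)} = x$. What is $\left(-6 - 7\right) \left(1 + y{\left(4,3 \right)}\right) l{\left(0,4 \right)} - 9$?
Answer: $-9$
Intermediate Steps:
$l{\left(P,J \right)} = J P$
$\left(-6 - 7\right) \left(1 + y{\left(4,3 \right)}\right) l{\left(0,4 \right)} - 9 = \left(-6 - 7\right) \left(1 + 3\right) 4 \cdot 0 - 9 = \left(-6 - 7\right) 4 \cdot 0 - 9 = \left(-13\right) 4 \cdot 0 - 9 = \left(-52\right) 0 - 9 = 0 - 9 = -9$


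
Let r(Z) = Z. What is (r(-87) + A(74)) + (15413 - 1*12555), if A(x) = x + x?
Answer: 2919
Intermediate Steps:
A(x) = 2*x
(r(-87) + A(74)) + (15413 - 1*12555) = (-87 + 2*74) + (15413 - 1*12555) = (-87 + 148) + (15413 - 12555) = 61 + 2858 = 2919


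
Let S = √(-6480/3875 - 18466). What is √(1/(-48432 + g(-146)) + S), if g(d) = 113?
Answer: √(-1160863975 + 361882492955*I*√443685826)/7489445 ≈ 8.2431 + 8.2431*I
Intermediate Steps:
S = I*√443685826/155 (S = √(-6480*1/3875 - 18466) = √(-1296/775 - 18466) = √(-14312446/775) = I*√443685826/155 ≈ 135.9*I)
√(1/(-48432 + g(-146)) + S) = √(1/(-48432 + 113) + I*√443685826/155) = √(1/(-48319) + I*√443685826/155) = √(-1/48319 + I*√443685826/155)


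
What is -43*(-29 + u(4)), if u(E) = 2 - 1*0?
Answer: 1161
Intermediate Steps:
u(E) = 2 (u(E) = 2 + 0 = 2)
-43*(-29 + u(4)) = -43*(-29 + 2) = -43*(-27) = 1161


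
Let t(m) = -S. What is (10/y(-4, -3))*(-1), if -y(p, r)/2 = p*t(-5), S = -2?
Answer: -5/8 ≈ -0.62500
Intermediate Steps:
t(m) = 2 (t(m) = -1*(-2) = 2)
y(p, r) = -4*p (y(p, r) = -2*p*2 = -4*p)
(10/y(-4, -3))*(-1) = (10/((-4*(-4))))*(-1) = (10/16)*(-1) = (10*(1/16))*(-1) = (5/8)*(-1) = -5/8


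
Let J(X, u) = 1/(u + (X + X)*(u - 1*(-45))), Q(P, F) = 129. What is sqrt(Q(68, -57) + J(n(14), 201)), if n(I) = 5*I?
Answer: sqrt(17199987810)/11547 ≈ 11.358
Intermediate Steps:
J(X, u) = 1/(u + 2*X*(45 + u)) (J(X, u) = 1/(u + (2*X)*(u + 45)) = 1/(u + (2*X)*(45 + u)) = 1/(u + 2*X*(45 + u)))
sqrt(Q(68, -57) + J(n(14), 201)) = sqrt(129 + 1/(201 + 90*(5*14) + 2*(5*14)*201)) = sqrt(129 + 1/(201 + 90*70 + 2*70*201)) = sqrt(129 + 1/(201 + 6300 + 28140)) = sqrt(129 + 1/34641) = sqrt(4468690/34641) = sqrt(17199987810)/11547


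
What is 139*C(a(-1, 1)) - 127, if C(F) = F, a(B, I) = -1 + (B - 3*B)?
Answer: 12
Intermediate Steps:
a(B, I) = -1 - 2*B
139*C(a(-1, 1)) - 127 = 139*(-1 - 2*(-1)) - 127 = 139*(-1 + 2) - 127 = 139*1 - 127 = 139 - 127 = 12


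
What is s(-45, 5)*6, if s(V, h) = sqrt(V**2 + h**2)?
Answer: 30*sqrt(82) ≈ 271.66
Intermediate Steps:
s(-45, 5)*6 = sqrt((-45)**2 + 5**2)*6 = sqrt(2025 + 25)*6 = sqrt(2050)*6 = (5*sqrt(82))*6 = 30*sqrt(82)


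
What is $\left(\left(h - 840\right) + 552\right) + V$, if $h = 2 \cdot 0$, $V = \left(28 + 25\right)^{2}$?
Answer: $2521$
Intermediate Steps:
$V = 2809$ ($V = 53^{2} = 2809$)
$h = 0$
$\left(\left(h - 840\right) + 552\right) + V = \left(\left(0 - 840\right) + 552\right) + 2809 = \left(-840 + 552\right) + 2809 = -288 + 2809 = 2521$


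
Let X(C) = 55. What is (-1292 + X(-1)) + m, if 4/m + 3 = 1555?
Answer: -479955/388 ≈ -1237.0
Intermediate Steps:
m = 1/388 (m = 4/(-3 + 1555) = 4/1552 = 4*(1/1552) = 1/388 ≈ 0.0025773)
(-1292 + X(-1)) + m = (-1292 + 55) + 1/388 = -1237 + 1/388 = -479955/388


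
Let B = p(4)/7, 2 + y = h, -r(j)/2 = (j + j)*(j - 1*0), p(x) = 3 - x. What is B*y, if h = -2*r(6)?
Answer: -286/7 ≈ -40.857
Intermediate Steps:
r(j) = -4*j² (r(j) = -2*(j + j)*(j - 1*0) = -2*2*j*(j + 0) = -2*2*j*j = -4*j²)
h = 288 (h = -(-8)*6² = -(-8)*36 = -2*(-144) = 288)
y = 286 (y = -2 + 288 = 286)
B = -⅐ (B = (3 - 1*4)/7 = (3 - 4)*(⅐) = -1*⅐ = -⅐ ≈ -0.14286)
B*y = -⅐*286 = -286/7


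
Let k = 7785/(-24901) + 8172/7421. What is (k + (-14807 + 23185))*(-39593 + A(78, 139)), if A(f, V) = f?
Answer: -61181826384504875/184790321 ≈ -3.3109e+8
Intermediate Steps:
k = 145718487/184790321 (k = 7785*(-1/24901) + 8172*(1/7421) = -7785/24901 + 8172/7421 = 145718487/184790321 ≈ 0.78856)
(k + (-14807 + 23185))*(-39593 + A(78, 139)) = (145718487/184790321 + (-14807 + 23185))*(-39593 + 78) = (145718487/184790321 + 8378)*(-39515) = (1548319027825/184790321)*(-39515) = -61181826384504875/184790321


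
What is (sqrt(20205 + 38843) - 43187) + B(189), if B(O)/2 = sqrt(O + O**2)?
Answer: -43187 + 6*sqrt(3990) + 22*sqrt(122) ≈ -42565.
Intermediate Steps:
B(O) = 2*sqrt(O + O**2)
(sqrt(20205 + 38843) - 43187) + B(189) = (sqrt(20205 + 38843) - 43187) + 2*sqrt(189*(1 + 189)) = (sqrt(59048) - 43187) + 2*sqrt(189*190) = (22*sqrt(122) - 43187) + 2*sqrt(35910) = (-43187 + 22*sqrt(122)) + 2*(3*sqrt(3990)) = (-43187 + 22*sqrt(122)) + 6*sqrt(3990) = -43187 + 6*sqrt(3990) + 22*sqrt(122)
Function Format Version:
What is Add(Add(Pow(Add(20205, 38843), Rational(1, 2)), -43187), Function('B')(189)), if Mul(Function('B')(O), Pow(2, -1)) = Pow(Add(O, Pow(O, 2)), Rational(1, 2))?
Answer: Add(-43187, Mul(6, Pow(3990, Rational(1, 2))), Mul(22, Pow(122, Rational(1, 2)))) ≈ -42565.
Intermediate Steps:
Function('B')(O) = Mul(2, Pow(Add(O, Pow(O, 2)), Rational(1, 2)))
Add(Add(Pow(Add(20205, 38843), Rational(1, 2)), -43187), Function('B')(189)) = Add(Add(Pow(Add(20205, 38843), Rational(1, 2)), -43187), Mul(2, Pow(Mul(189, Add(1, 189)), Rational(1, 2)))) = Add(Add(Pow(59048, Rational(1, 2)), -43187), Mul(2, Pow(Mul(189, 190), Rational(1, 2)))) = Add(Add(Mul(22, Pow(122, Rational(1, 2))), -43187), Mul(2, Pow(35910, Rational(1, 2)))) = Add(Add(-43187, Mul(22, Pow(122, Rational(1, 2)))), Mul(2, Mul(3, Pow(3990, Rational(1, 2))))) = Add(Add(-43187, Mul(22, Pow(122, Rational(1, 2)))), Mul(6, Pow(3990, Rational(1, 2)))) = Add(-43187, Mul(6, Pow(3990, Rational(1, 2))), Mul(22, Pow(122, Rational(1, 2))))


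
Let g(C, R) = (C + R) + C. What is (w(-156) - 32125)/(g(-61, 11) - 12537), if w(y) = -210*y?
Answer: -635/12648 ≈ -0.050206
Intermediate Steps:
g(C, R) = R + 2*C
(w(-156) - 32125)/(g(-61, 11) - 12537) = (-210*(-156) - 32125)/((11 + 2*(-61)) - 12537) = (32760 - 32125)/((11 - 122) - 12537) = 635/(-111 - 12537) = 635/(-12648) = 635*(-1/12648) = -635/12648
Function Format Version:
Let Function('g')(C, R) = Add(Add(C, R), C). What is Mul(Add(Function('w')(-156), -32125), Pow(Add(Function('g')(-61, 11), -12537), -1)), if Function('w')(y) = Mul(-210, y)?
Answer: Rational(-635, 12648) ≈ -0.050206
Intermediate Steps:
Function('g')(C, R) = Add(R, Mul(2, C))
Mul(Add(Function('w')(-156), -32125), Pow(Add(Function('g')(-61, 11), -12537), -1)) = Mul(Add(Mul(-210, -156), -32125), Pow(Add(Add(11, Mul(2, -61)), -12537), -1)) = Mul(Add(32760, -32125), Pow(Add(Add(11, -122), -12537), -1)) = Mul(635, Pow(Add(-111, -12537), -1)) = Mul(635, Pow(-12648, -1)) = Mul(635, Rational(-1, 12648)) = Rational(-635, 12648)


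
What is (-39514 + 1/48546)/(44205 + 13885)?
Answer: -1918246643/2820037140 ≈ -0.68022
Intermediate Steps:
(-39514 + 1/48546)/(44205 + 13885) = (-39514 + 1/48546)/58090 = -1918246643/48546*1/58090 = -1918246643/2820037140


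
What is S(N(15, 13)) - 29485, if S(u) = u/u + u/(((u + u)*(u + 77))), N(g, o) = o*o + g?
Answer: -15390647/522 ≈ -29484.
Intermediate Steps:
N(g, o) = g + o² (N(g, o) = o² + g = g + o²)
S(u) = 1 + 1/(2*(77 + u)) (S(u) = 1 + u/(((2*u)*(77 + u))) = 1 + u/((2*u*(77 + u))) = 1 + u*(1/(2*u*(77 + u))) = 1 + 1/(2*(77 + u)))
S(N(15, 13)) - 29485 = (155/2 + (15 + 13²))/(77 + (15 + 13²)) - 29485 = (155/2 + (15 + 169))/(77 + (15 + 169)) - 29485 = (155/2 + 184)/(77 + 184) - 29485 = (523/2)/261 - 29485 = (1/261)*(523/2) - 29485 = 523/522 - 29485 = -15390647/522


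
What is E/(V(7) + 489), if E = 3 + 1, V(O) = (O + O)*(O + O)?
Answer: 4/685 ≈ 0.0058394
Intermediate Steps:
V(O) = 4*O² (V(O) = (2*O)*(2*O) = 4*O²)
E = 4
E/(V(7) + 489) = 4/(4*7² + 489) = 4/(4*49 + 489) = 4/(196 + 489) = 4/685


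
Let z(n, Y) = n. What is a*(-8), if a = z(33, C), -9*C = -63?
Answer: -264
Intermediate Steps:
C = 7 (C = -⅑*(-63) = 7)
a = 33
a*(-8) = 33*(-8) = -264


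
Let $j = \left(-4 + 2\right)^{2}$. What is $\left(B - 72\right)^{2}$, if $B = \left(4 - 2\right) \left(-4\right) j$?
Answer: $10816$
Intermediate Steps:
$j = 4$ ($j = \left(-2\right)^{2} = 4$)
$B = -32$ ($B = \left(4 - 2\right) \left(-4\right) 4 = 2 \left(-4\right) 4 = \left(-8\right) 4 = -32$)
$\left(B - 72\right)^{2} = \left(-32 - 72\right)^{2} = \left(-104\right)^{2} = 10816$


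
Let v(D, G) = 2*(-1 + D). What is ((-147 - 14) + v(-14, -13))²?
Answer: 36481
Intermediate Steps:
v(D, G) = -2 + 2*D
((-147 - 14) + v(-14, -13))² = ((-147 - 14) + (-2 + 2*(-14)))² = (-161 + (-2 - 28))² = (-161 - 30)² = (-191)² = 36481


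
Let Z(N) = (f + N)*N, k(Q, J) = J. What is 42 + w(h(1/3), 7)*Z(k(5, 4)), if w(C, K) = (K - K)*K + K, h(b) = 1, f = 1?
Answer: 182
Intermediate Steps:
w(C, K) = K (w(C, K) = 0*K + K = 0 + K = K)
Z(N) = N*(1 + N) (Z(N) = (1 + N)*N = N*(1 + N))
42 + w(h(1/3), 7)*Z(k(5, 4)) = 42 + 7*(4*(1 + 4)) = 42 + 7*(4*5) = 42 + 7*20 = 42 + 140 = 182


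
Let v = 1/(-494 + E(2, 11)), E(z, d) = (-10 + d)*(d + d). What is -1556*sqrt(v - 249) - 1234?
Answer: -1234 - 389*I*sqrt(13868422)/59 ≈ -1234.0 - 24553.0*I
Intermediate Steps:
E(z, d) = 2*d*(-10 + d) (E(z, d) = (-10 + d)*(2*d) = 2*d*(-10 + d))
v = -1/472 (v = 1/(-494 + 2*11*(-10 + 11)) = 1/(-494 + 2*11*1) = 1/(-494 + 22) = 1/(-472) = -1/472 ≈ -0.0021186)
-1556*sqrt(v - 249) - 1234 = -1556*sqrt(-1/472 - 249) - 1234 = -389*I*sqrt(13868422)/59 - 1234 = -1234 - 389*I*sqrt(13868422)/59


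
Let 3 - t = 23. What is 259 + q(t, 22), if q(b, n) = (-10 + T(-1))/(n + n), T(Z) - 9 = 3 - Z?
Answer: 11399/44 ≈ 259.07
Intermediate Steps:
t = -20 (t = 3 - 1*23 = 3 - 23 = -20)
T(Z) = 12 - Z (T(Z) = 9 + (3 - Z) = 12 - Z)
q(b, n) = 3/(2*n) (q(b, n) = (-10 + (12 - 1*(-1)))/(n + n) = (-10 + (12 + 1))/((2*n)) = (-10 + 13)*(1/(2*n)) = 3*(1/(2*n)) = 3/(2*n))
259 + q(t, 22) = 259 + (3/2)/22 = 259 + (3/2)*(1/22) = 259 + 3/44 = 11399/44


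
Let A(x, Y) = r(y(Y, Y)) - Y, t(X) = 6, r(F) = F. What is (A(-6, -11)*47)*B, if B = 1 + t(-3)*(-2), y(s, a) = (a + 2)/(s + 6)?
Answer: -33088/5 ≈ -6617.6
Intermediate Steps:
y(s, a) = (2 + a)/(6 + s)
A(x, Y) = -Y + (2 + Y)/(6 + Y) (A(x, Y) = (2 + Y)/(6 + Y) - Y = -Y + (2 + Y)/(6 + Y))
B = -11 (B = 1 + 6*(-2) = 1 - 12 = -11)
(A(-6, -11)*47)*B = (((2 - 11 - 1*(-11)*(6 - 11))/(6 - 11))*47)*(-11) = (((2 - 11 - 1*(-11)*(-5))/(-5))*47)*(-11) = (-(2 - 11 - 55)/5*47)*(-11) = (-1/5*(-64)*47)*(-11) = ((64/5)*47)*(-11) = (3008/5)*(-11) = -33088/5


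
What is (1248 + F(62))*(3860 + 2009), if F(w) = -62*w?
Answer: -15235924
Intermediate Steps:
F(w) = -62*w
(1248 + F(62))*(3860 + 2009) = (1248 - 62*62)*(3860 + 2009) = (1248 - 3844)*5869 = -2596*5869 = -15235924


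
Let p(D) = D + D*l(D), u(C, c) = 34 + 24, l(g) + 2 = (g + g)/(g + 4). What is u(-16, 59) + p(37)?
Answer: 3599/41 ≈ 87.781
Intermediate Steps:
l(g) = -2 + 2*g/(4 + g) (l(g) = -2 + (g + g)/(g + 4) = -2 + (2*g)/(4 + g) = -2 + 2*g/(4 + g))
u(C, c) = 58
p(D) = D - 8*D/(4 + D) (p(D) = D + D*(-8/(4 + D)) = D - 8*D/(4 + D))
u(-16, 59) + p(37) = 58 + 37*(-4 + 37)/(4 + 37) = 58 + 37*33/41 = 58 + 37*(1/41)*33 = 58 + 1221/41 = 3599/41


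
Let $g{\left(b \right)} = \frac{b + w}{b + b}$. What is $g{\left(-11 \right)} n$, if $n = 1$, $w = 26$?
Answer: $- \frac{15}{22} \approx -0.68182$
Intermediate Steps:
$g{\left(b \right)} = \frac{26 + b}{2 b}$ ($g{\left(b \right)} = \frac{b + 26}{b + b} = \frac{26 + b}{2 b}$)
$g{\left(-11 \right)} n = \frac{26 - 11}{2 \left(-11\right)} 1 = \frac{1}{2} \left(- \frac{1}{11}\right) 15 \cdot 1 = \left(- \frac{15}{22}\right) 1 = - \frac{15}{22}$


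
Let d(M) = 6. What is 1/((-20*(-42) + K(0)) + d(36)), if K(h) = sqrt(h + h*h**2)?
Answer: 1/846 ≈ 0.0011820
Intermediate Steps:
K(h) = sqrt(h + h**3)
1/((-20*(-42) + K(0)) + d(36)) = 1/((-20*(-42) + sqrt(0 + 0**3)) + 6) = 1/((840 + sqrt(0 + 0)) + 6) = 1/((840 + sqrt(0)) + 6) = 1/((840 + 0) + 6) = 1/(840 + 6) = 1/846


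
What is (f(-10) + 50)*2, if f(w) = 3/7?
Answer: 706/7 ≈ 100.86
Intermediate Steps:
f(w) = 3/7 (f(w) = 3*(⅐) = 3/7)
(f(-10) + 50)*2 = (3/7 + 50)*2 = (353/7)*2 = 706/7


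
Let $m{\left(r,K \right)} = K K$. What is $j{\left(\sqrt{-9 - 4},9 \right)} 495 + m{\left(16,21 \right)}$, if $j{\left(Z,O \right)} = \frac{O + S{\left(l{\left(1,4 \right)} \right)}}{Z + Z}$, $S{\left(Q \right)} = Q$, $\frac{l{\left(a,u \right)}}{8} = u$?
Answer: $441 - \frac{20295 i \sqrt{13}}{26} \approx 441.0 - 2814.4 i$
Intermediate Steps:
$m{\left(r,K \right)} = K^{2}$
$l{\left(a,u \right)} = 8 u$
$j{\left(Z,O \right)} = \frac{32 + O}{2 Z}$ ($j{\left(Z,O \right)} = \frac{O + 8 \cdot 4}{Z + Z} = \frac{O + 32}{2 Z} = \left(32 + O\right) \frac{1}{2 Z} = \frac{32 + O}{2 Z}$)
$j{\left(\sqrt{-9 - 4},9 \right)} 495 + m{\left(16,21 \right)} = \frac{32 + 9}{2 \sqrt{-9 - 4}} \cdot 495 + 21^{2} = \frac{1}{2} \frac{1}{\sqrt{-13}} \cdot 41 \cdot 495 + 441 = \frac{1}{2} \frac{1}{i \sqrt{13}} \cdot 41 \cdot 495 + 441 = \frac{1}{2} \left(- \frac{i \sqrt{13}}{13}\right) 41 \cdot 495 + 441 = - \frac{41 i \sqrt{13}}{26} \cdot 495 + 441 = - \frac{20295 i \sqrt{13}}{26} + 441 = 441 - \frac{20295 i \sqrt{13}}{26}$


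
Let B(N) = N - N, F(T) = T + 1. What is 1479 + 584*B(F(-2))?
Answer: 1479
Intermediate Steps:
F(T) = 1 + T
B(N) = 0
1479 + 584*B(F(-2)) = 1479 + 584*0 = 1479 + 0 = 1479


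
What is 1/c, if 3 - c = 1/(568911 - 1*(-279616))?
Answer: 848527/2545580 ≈ 0.33333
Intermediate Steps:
c = 2545580/848527 (c = 3 - 1/(568911 - 1*(-279616)) = 3 - 1/(568911 + 279616) = 3 - 1/848527 = 2545580/848527 ≈ 3.0000)
1/c = 1/(2545580/848527) = 848527/2545580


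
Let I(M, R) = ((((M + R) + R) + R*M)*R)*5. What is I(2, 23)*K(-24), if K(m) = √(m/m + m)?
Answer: 10810*I*√23 ≈ 51843.0*I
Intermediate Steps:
K(m) = √(1 + m)
I(M, R) = 5*R*(M + 2*R + M*R) (I(M, R) = (((M + 2*R) + M*R)*R)*5 = ((M + 2*R + M*R)*R)*5 = (R*(M + 2*R + M*R))*5 = 5*R*(M + 2*R + M*R))
I(2, 23)*K(-24) = (5*23*(2 + 2*23 + 2*23))*√(1 - 24) = (5*23*(2 + 46 + 46))*√(-23) = (5*23*94)*(I*√23) = 10810*(I*√23) = 10810*I*√23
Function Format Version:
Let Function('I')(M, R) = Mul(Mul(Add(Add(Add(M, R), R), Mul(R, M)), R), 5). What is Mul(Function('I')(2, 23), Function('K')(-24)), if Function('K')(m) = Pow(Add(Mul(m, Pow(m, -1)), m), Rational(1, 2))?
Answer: Mul(10810, I, Pow(23, Rational(1, 2))) ≈ Mul(51843., I)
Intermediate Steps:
Function('K')(m) = Pow(Add(1, m), Rational(1, 2))
Function('I')(M, R) = Mul(5, R, Add(M, Mul(2, R), Mul(M, R))) (Function('I')(M, R) = Mul(Mul(Add(Add(M, Mul(2, R)), Mul(M, R)), R), 5) = Mul(Mul(Add(M, Mul(2, R), Mul(M, R)), R), 5) = Mul(Mul(R, Add(M, Mul(2, R), Mul(M, R))), 5) = Mul(5, R, Add(M, Mul(2, R), Mul(M, R))))
Mul(Function('I')(2, 23), Function('K')(-24)) = Mul(Mul(5, 23, Add(2, Mul(2, 23), Mul(2, 23))), Pow(Add(1, -24), Rational(1, 2))) = Mul(Mul(5, 23, Add(2, 46, 46)), Pow(-23, Rational(1, 2))) = Mul(Mul(5, 23, 94), Mul(I, Pow(23, Rational(1, 2)))) = Mul(10810, Mul(I, Pow(23, Rational(1, 2)))) = Mul(10810, I, Pow(23, Rational(1, 2)))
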